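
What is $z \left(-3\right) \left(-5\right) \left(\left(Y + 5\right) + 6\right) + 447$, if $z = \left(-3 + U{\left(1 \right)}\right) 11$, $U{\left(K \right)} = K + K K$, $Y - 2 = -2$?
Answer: $-1368$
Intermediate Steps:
$Y = 0$ ($Y = 2 - 2 = 0$)
$U{\left(K \right)} = K + K^{2}$
$z = -11$ ($z = \left(-3 + 1 \left(1 + 1\right)\right) 11 = \left(-3 + 1 \cdot 2\right) 11 = \left(-3 + 2\right) 11 = \left(-1\right) 11 = -11$)
$z \left(-3\right) \left(-5\right) \left(\left(Y + 5\right) + 6\right) + 447 = - 11 \left(-3\right) \left(-5\right) \left(\left(0 + 5\right) + 6\right) + 447 = - 11 \cdot 15 \left(5 + 6\right) + 447 = - 11 \cdot 15 \cdot 11 + 447 = \left(-11\right) 165 + 447 = -1815 + 447 = -1368$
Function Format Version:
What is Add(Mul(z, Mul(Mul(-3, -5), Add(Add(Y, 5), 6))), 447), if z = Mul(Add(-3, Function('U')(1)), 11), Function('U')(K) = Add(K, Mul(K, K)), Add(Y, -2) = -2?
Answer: -1368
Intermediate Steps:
Y = 0 (Y = Add(2, -2) = 0)
Function('U')(K) = Add(K, Pow(K, 2))
z = -11 (z = Mul(Add(-3, Mul(1, Add(1, 1))), 11) = Mul(Add(-3, Mul(1, 2)), 11) = Mul(Add(-3, 2), 11) = Mul(-1, 11) = -11)
Add(Mul(z, Mul(Mul(-3, -5), Add(Add(Y, 5), 6))), 447) = Add(Mul(-11, Mul(Mul(-3, -5), Add(Add(0, 5), 6))), 447) = Add(Mul(-11, Mul(15, Add(5, 6))), 447) = Add(Mul(-11, Mul(15, 11)), 447) = Add(Mul(-11, 165), 447) = Add(-1815, 447) = -1368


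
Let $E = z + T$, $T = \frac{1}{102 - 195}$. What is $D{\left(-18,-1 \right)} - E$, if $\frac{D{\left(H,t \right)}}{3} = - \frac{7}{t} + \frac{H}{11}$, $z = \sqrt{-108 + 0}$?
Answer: $\frac{16472}{1023} - 6 i \sqrt{3} \approx 16.102 - 10.392 i$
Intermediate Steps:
$z = 6 i \sqrt{3}$ ($z = \sqrt{-108} = 6 i \sqrt{3} \approx 10.392 i$)
$T = - \frac{1}{93}$ ($T = \frac{1}{-93} = - \frac{1}{93} \approx -0.010753$)
$D{\left(H,t \right)} = - \frac{21}{t} + \frac{3 H}{11}$ ($D{\left(H,t \right)} = 3 \left(- \frac{7}{t} + \frac{H}{11}\right) = - \frac{21}{t} + \frac{3 H}{11}$)
$E = - \frac{1}{93} + 6 i \sqrt{3}$ ($E = 6 i \sqrt{3} - \frac{1}{93} = - \frac{1}{93} + 6 i \sqrt{3} \approx -0.010753 + 10.392 i$)
$D{\left(-18,-1 \right)} - E = \left(- \frac{21}{-1} + \frac{3}{11} \left(-18\right)\right) - \left(- \frac{1}{93} + 6 i \sqrt{3}\right) = \left(\left(-21\right) \left(-1\right) - \frac{54}{11}\right) + \left(\frac{1}{93} - 6 i \sqrt{3}\right) = \left(21 - \frac{54}{11}\right) + \left(\frac{1}{93} - 6 i \sqrt{3}\right) = \frac{177}{11} + \left(\frac{1}{93} - 6 i \sqrt{3}\right) = \frac{16472}{1023} - 6 i \sqrt{3}$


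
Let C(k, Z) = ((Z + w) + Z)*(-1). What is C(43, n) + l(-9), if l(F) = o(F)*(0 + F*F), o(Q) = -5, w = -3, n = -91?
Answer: -220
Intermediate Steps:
C(k, Z) = 3 - 2*Z (C(k, Z) = ((Z - 3) + Z)*(-1) = ((-3 + Z) + Z)*(-1) = (-3 + 2*Z)*(-1) = 3 - 2*Z)
l(F) = -5*F² (l(F) = -5*(0 + F*F) = -5*(0 + F²) = -5*F²)
C(43, n) + l(-9) = (3 - 2*(-91)) - 5*(-9)² = (3 + 182) - 5*81 = 185 - 405 = -220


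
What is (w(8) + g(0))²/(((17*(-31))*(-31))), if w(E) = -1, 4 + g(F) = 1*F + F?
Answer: 25/16337 ≈ 0.0015303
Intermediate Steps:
g(F) = -4 + 2*F (g(F) = -4 + (1*F + F) = -4 + (F + F) = -4 + 2*F)
(w(8) + g(0))²/(((17*(-31))*(-31))) = (-1 + (-4 + 2*0))²/(((17*(-31))*(-31))) = (-1 + (-4 + 0))²/((-527*(-31))) = (-1 - 4)²/16337 = (-5)²*(1/16337) = 25*(1/16337) = 25/16337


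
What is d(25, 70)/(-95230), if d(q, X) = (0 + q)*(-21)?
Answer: 105/19046 ≈ 0.0055130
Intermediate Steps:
d(q, X) = -21*q (d(q, X) = q*(-21) = -21*q)
d(25, 70)/(-95230) = -21*25/(-95230) = -525*(-1/95230) = 105/19046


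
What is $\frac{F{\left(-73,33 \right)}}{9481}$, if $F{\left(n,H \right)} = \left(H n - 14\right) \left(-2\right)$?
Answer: $\frac{4846}{9481} \approx 0.51113$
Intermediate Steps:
$F{\left(n,H \right)} = 28 - 2 H n$ ($F{\left(n,H \right)} = \left(-14 + H n\right) \left(-2\right) = 28 - 2 H n$)
$\frac{F{\left(-73,33 \right)}}{9481} = \frac{28 - 66 \left(-73\right)}{9481} = \left(28 + 4818\right) \frac{1}{9481} = 4846 \cdot \frac{1}{9481} = \frac{4846}{9481}$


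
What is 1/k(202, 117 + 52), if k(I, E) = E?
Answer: 1/169 ≈ 0.0059172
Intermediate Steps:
1/k(202, 117 + 52) = 1/(117 + 52) = 1/169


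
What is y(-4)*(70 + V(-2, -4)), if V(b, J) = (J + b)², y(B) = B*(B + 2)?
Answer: 848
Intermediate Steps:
y(B) = B*(2 + B)
y(-4)*(70 + V(-2, -4)) = (-4*(2 - 4))*(70 + (-4 - 2)²) = (-4*(-2))*(70 + (-6)²) = 8*(70 + 36) = 8*106 = 848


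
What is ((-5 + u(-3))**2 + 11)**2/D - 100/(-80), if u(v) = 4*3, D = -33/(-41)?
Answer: 196855/44 ≈ 4474.0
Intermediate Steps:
D = 33/41 (D = -33*(-1/41) = 33/41 ≈ 0.80488)
u(v) = 12
((-5 + u(-3))**2 + 11)**2/D - 100/(-80) = ((-5 + 12)**2 + 11)**2/(33/41) - 100/(-80) = (7**2 + 11)**2*(41/33) - 100*(-1/80) = (49 + 11)**2*(41/33) + 5/4 = 60**2*(41/33) + 5/4 = 3600*(41/33) + 5/4 = 49200/11 + 5/4 = 196855/44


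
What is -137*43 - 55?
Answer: -5946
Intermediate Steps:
-137*43 - 55 = -5891 - 55 = -5946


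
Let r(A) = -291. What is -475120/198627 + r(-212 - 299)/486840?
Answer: -77121740419/32233189560 ≈ -2.3926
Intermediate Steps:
-475120/198627 + r(-212 - 299)/486840 = -475120/198627 - 291/486840 = -475120*1/198627 - 291*1/486840 = -475120/198627 - 97/162280 = -77121740419/32233189560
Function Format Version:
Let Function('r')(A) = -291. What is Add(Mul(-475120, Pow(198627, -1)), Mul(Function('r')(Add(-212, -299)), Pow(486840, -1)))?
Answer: Rational(-77121740419, 32233189560) ≈ -2.3926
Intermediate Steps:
Add(Mul(-475120, Pow(198627, -1)), Mul(Function('r')(Add(-212, -299)), Pow(486840, -1))) = Add(Mul(-475120, Pow(198627, -1)), Mul(-291, Pow(486840, -1))) = Add(Mul(-475120, Rational(1, 198627)), Mul(-291, Rational(1, 486840))) = Add(Rational(-475120, 198627), Rational(-97, 162280)) = Rational(-77121740419, 32233189560)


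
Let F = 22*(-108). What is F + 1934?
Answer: -442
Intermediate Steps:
F = -2376
F + 1934 = -2376 + 1934 = -442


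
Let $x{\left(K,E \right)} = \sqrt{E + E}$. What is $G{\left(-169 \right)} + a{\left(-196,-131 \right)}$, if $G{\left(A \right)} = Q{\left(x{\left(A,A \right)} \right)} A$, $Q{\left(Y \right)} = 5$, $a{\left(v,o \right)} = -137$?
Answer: $-982$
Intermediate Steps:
$x{\left(K,E \right)} = \sqrt{2} \sqrt{E}$ ($x{\left(K,E \right)} = \sqrt{2 E} = \sqrt{2} \sqrt{E}$)
$G{\left(A \right)} = 5 A$
$G{\left(-169 \right)} + a{\left(-196,-131 \right)} = 5 \left(-169\right) - 137 = -845 - 137 = -982$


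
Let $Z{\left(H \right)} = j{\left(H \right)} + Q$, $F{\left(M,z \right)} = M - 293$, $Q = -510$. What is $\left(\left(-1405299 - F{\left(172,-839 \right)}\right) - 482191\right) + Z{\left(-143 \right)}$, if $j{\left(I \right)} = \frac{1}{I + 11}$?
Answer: $- \frac{249200029}{132} \approx -1.8879 \cdot 10^{6}$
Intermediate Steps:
$j{\left(I \right)} = \frac{1}{11 + I}$
$F{\left(M,z \right)} = -293 + M$
$Z{\left(H \right)} = -510 + \frac{1}{11 + H}$ ($Z{\left(H \right)} = \frac{1}{11 + H} - 510 = -510 + \frac{1}{11 + H}$)
$\left(\left(-1405299 - F{\left(172,-839 \right)}\right) - 482191\right) + Z{\left(-143 \right)} = \left(\left(-1405299 - \left(-293 + 172\right)\right) - 482191\right) + \frac{-5609 - -72930}{11 - 143} = \left(\left(-1405299 - -121\right) - 482191\right) + \frac{-5609 + 72930}{-132} = \left(\left(-1405299 + 121\right) - 482191\right) - \frac{67321}{132} = \left(-1405178 - 482191\right) - \frac{67321}{132} = -1887369 - \frac{67321}{132} = - \frac{249200029}{132}$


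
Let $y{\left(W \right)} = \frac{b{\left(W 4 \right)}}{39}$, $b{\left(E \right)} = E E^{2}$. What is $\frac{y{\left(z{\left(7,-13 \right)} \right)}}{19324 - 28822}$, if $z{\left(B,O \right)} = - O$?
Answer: $- \frac{5408}{14247} \approx -0.37959$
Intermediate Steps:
$b{\left(E \right)} = E^{3}$
$y{\left(W \right)} = \frac{64 W^{3}}{39}$ ($y{\left(W \right)} = \frac{\left(W 4\right)^{3}}{39} = \left(4 W\right)^{3} \cdot \frac{1}{39} = 64 W^{3} \cdot \frac{1}{39} = \frac{64 W^{3}}{39}$)
$\frac{y{\left(z{\left(7,-13 \right)} \right)}}{19324 - 28822} = \frac{\frac{64}{39} \left(\left(-1\right) \left(-13\right)\right)^{3}}{19324 - 28822} = \frac{\frac{64}{39} \cdot 13^{3}}{19324 - 28822} = \frac{\frac{64}{39} \cdot 2197}{-9498} = \frac{10816}{3} \left(- \frac{1}{9498}\right) = - \frac{5408}{14247}$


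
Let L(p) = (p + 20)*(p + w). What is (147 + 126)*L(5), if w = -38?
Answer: -225225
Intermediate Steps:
L(p) = (-38 + p)*(20 + p) (L(p) = (p + 20)*(p - 38) = (20 + p)*(-38 + p) = (-38 + p)*(20 + p))
(147 + 126)*L(5) = (147 + 126)*(-760 + 5² - 18*5) = 273*(-760 + 25 - 90) = 273*(-825) = -225225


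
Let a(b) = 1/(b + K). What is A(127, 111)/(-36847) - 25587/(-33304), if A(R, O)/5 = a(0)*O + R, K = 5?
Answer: 917959405/1227152488 ≈ 0.74804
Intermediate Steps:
a(b) = 1/(5 + b) (a(b) = 1/(b + 5) = 1/(5 + b))
A(R, O) = O + 5*R (A(R, O) = 5*(O/(5 + 0) + R) = 5*(O/5 + R) = 5*(R + O/5) = O + 5*R)
A(127, 111)/(-36847) - 25587/(-33304) = (111 + 5*127)/(-36847) - 25587/(-33304) = (111 + 635)*(-1/36847) - 25587*(-1/33304) = 746*(-1/36847) + 25587/33304 = -746/36847 + 25587/33304 = 917959405/1227152488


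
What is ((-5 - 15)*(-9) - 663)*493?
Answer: -238119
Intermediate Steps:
((-5 - 15)*(-9) - 663)*493 = (-20*(-9) - 663)*493 = (180 - 663)*493 = -483*493 = -238119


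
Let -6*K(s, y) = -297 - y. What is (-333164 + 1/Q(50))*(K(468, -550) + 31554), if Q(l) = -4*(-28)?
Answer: -7055064683057/672 ≈ -1.0499e+10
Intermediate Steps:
K(s, y) = 99/2 + y/6 (K(s, y) = -(-297 - y)/6 = 99/2 + y/6)
Q(l) = 112
(-333164 + 1/Q(50))*(K(468, -550) + 31554) = (-333164 + 1/112)*((99/2 + (⅙)*(-550)) + 31554) = (-333164 + 1/112)*((99/2 - 275/3) + 31554) = -37314367*(-253/6 + 31554)/112 = -37314367/112*189071/6 = -7055064683057/672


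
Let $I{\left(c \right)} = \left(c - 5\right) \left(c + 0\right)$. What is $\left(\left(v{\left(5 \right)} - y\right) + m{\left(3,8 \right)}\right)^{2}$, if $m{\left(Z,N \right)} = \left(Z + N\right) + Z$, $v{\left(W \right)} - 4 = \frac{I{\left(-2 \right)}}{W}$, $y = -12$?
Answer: $\frac{26896}{25} \approx 1075.8$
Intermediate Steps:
$I{\left(c \right)} = c \left(-5 + c\right)$ ($I{\left(c \right)} = \left(-5 + c\right) c = c \left(-5 + c\right)$)
$v{\left(W \right)} = 4 + \frac{14}{W}$ ($v{\left(W \right)} = 4 + \frac{\left(-2\right) \left(-5 - 2\right)}{W} = 4 + \frac{\left(-2\right) \left(-7\right)}{W} = 4 + \frac{14}{W}$)
$m{\left(Z,N \right)} = N + 2 Z$ ($m{\left(Z,N \right)} = \left(N + Z\right) + Z = N + 2 Z$)
$\left(\left(v{\left(5 \right)} - y\right) + m{\left(3,8 \right)}\right)^{2} = \left(\left(\left(4 + \frac{14}{5}\right) - -12\right) + \left(8 + 2 \cdot 3\right)\right)^{2} = \left(\left(\left(4 + 14 \cdot \frac{1}{5}\right) + 12\right) + \left(8 + 6\right)\right)^{2} = \left(\left(\left(4 + \frac{14}{5}\right) + 12\right) + 14\right)^{2} = \left(\left(\frac{34}{5} + 12\right) + 14\right)^{2} = \left(\frac{94}{5} + 14\right)^{2} = \left(\frac{164}{5}\right)^{2} = \frac{26896}{25}$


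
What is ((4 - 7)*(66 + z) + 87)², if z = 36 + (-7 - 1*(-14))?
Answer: 57600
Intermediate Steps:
z = 43 (z = 36 + (-7 + 14) = 36 + 7 = 43)
((4 - 7)*(66 + z) + 87)² = ((4 - 7)*(66 + 43) + 87)² = (-3*109 + 87)² = (-327 + 87)² = (-240)² = 57600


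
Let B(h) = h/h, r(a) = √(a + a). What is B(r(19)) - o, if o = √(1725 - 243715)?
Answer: 1 - I*√241990 ≈ 1.0 - 491.92*I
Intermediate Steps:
r(a) = √2*√a (r(a) = √(2*a) = √2*√a)
B(h) = 1
o = I*√241990 (o = √(-241990) = I*√241990 ≈ 491.92*I)
B(r(19)) - o = 1 - I*√241990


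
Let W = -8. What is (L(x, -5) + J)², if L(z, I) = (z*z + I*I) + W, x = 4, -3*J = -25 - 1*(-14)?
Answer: 12100/9 ≈ 1344.4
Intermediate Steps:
J = 11/3 (J = -(-25 - 1*(-14))/3 = -(-25 + 14)/3 = -⅓*(-11) = 11/3 ≈ 3.6667)
L(z, I) = -8 + I² + z² (L(z, I) = (z*z + I*I) - 8 = (z² + I²) - 8 = (I² + z²) - 8 = -8 + I² + z²)
(L(x, -5) + J)² = ((-8 + (-5)² + 4²) + 11/3)² = ((-8 + 25 + 16) + 11/3)² = (33 + 11/3)² = (110/3)² = 12100/9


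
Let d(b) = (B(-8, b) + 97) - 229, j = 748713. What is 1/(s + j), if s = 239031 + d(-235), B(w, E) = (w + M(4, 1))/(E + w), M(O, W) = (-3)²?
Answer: 243/239989715 ≈ 1.0125e-6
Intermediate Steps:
M(O, W) = 9
B(w, E) = (9 + w)/(E + w) (B(w, E) = (w + 9)/(E + w) = (9 + w)/(E + w))
d(b) = -132 + 1/(-8 + b) (d(b) = ((9 - 8)/(b - 8) + 97) - 229 = (1/(-8 + b) + 97) - 229 = (97 + 1/(-8 + b)) - 229 = -132 + 1/(-8 + b))
s = 58052456/243 (s = 239031 + (1057 - 132*(-235))/(-8 - 235) = 239031 + (1057 + 31020)/(-243) = 239031 - 1/243*32077 = 239031 - 32077/243 = 58052456/243 ≈ 2.3890e+5)
1/(s + j) = 1/(58052456/243 + 748713) = 1/(239989715/243) = 243/239989715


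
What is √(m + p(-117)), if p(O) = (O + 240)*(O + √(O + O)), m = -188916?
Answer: √(-203307 + 369*I*√26) ≈ 2.086 + 450.9*I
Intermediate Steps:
p(O) = (240 + O)*(O + √2*√O) (p(O) = (240 + O)*(O + √(2*O)) = (240 + O)*(O + √2*√O))
√(m + p(-117)) = √(-188916 + ((-117)² + 240*(-117) + √2*(-117)^(3/2) + 240*√2*√(-117))) = √(-188916 + (13689 - 28080 + √2*(-351*I*√13) + 240*√2*(3*I*√13))) = √(-188916 + (13689 - 28080 - 351*I*√26 + 720*I*√26)) = √(-188916 + (-14391 + 369*I*√26)) = √(-203307 + 369*I*√26)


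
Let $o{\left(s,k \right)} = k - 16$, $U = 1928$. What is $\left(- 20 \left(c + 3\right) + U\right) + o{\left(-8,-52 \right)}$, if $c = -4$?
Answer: $1880$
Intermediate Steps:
$o{\left(s,k \right)} = -16 + k$
$\left(- 20 \left(c + 3\right) + U\right) + o{\left(-8,-52 \right)} = \left(- 20 \left(-4 + 3\right) + 1928\right) - 68 = \left(\left(-20\right) \left(-1\right) + 1928\right) - 68 = \left(20 + 1928\right) - 68 = 1948 - 68 = 1880$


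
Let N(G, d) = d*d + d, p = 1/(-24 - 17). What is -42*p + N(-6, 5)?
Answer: 1272/41 ≈ 31.024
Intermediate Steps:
p = -1/41 (p = 1/(-41) = -1/41 ≈ -0.024390)
N(G, d) = d + d² (N(G, d) = d² + d = d + d²)
-42*p + N(-6, 5) = -42*(-1/41) + 5*(1 + 5) = 42/41 + 5*6 = 42/41 + 30 = 1272/41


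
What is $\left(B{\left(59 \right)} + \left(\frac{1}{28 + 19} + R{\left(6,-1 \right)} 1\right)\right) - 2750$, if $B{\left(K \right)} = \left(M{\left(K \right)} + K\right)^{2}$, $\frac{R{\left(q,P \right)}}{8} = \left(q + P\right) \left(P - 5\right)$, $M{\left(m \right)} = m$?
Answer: $\frac{513899}{47} \approx 10934.0$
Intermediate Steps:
$R{\left(q,P \right)} = 8 \left(-5 + P\right) \left(P + q\right)$ ($R{\left(q,P \right)} = 8 \left(q + P\right) \left(P - 5\right) = 8 \left(P + q\right) \left(-5 + P\right) = 8 \left(-5 + P\right) \left(P + q\right)$)
$B{\left(K \right)} = 4 K^{2}$ ($B{\left(K \right)} = \left(K + K\right)^{2} = \left(2 K\right)^{2} = 4 K^{2}$)
$\left(B{\left(59 \right)} + \left(\frac{1}{28 + 19} + R{\left(6,-1 \right)} 1\right)\right) - 2750 = \left(4 \cdot 59^{2} + \left(\frac{1}{28 + 19} + \left(\left(-40\right) \left(-1\right) - 240 + 8 \left(-1\right)^{2} + 8 \left(-1\right) 6\right) 1\right)\right) - 2750 = \left(4 \cdot 3481 + \left(\frac{1}{47} + \left(40 - 240 + 8 \cdot 1 - 48\right) 1\right)\right) - 2750 = \left(13924 + \left(\frac{1}{47} + \left(40 - 240 + 8 - 48\right) 1\right)\right) - 2750 = \left(13924 + \left(\frac{1}{47} - 240\right)\right) - 2750 = \left(13924 - \frac{11279}{47}\right) - 2750 = \frac{643149}{47} - 2750 = \frac{513899}{47}$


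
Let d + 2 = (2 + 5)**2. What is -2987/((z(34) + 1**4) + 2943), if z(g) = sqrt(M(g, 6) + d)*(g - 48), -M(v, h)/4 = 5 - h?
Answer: -2198432/2164285 - 20909*sqrt(51)/4328570 ≈ -1.0503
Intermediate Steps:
M(v, h) = -20 + 4*h (M(v, h) = -4*(5 - h) = -20 + 4*h)
d = 47 (d = -2 + (2 + 5)**2 = -2 + 7**2 = -2 + 49 = 47)
z(g) = sqrt(51)*(-48 + g) (z(g) = sqrt((-20 + 4*6) + 47)*(g - 48) = sqrt((-20 + 24) + 47)*(-48 + g) = sqrt(4 + 47)*(-48 + g) = sqrt(51)*(-48 + g))
-2987/((z(34) + 1**4) + 2943) = -2987/((sqrt(51)*(-48 + 34) + 1**4) + 2943) = -2987/((sqrt(51)*(-14) + 1) + 2943) = -2987/((-14*sqrt(51) + 1) + 2943) = -2987/((1 - 14*sqrt(51)) + 2943) = -2987/(2944 - 14*sqrt(51))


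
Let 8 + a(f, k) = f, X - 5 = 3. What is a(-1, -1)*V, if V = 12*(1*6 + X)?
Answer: -1512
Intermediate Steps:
X = 8 (X = 5 + 3 = 8)
a(f, k) = -8 + f
V = 168 (V = 12*(1*6 + 8) = 12*(6 + 8) = 12*14 = 168)
a(-1, -1)*V = (-8 - 1)*168 = -9*168 = -1512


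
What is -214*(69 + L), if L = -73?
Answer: 856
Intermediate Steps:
-214*(69 + L) = -214*(69 - 73) = -214*(-4) = 856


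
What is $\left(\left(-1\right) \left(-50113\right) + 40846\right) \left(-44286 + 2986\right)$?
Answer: $-3756606700$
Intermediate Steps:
$\left(\left(-1\right) \left(-50113\right) + 40846\right) \left(-44286 + 2986\right) = \left(50113 + 40846\right) \left(-41300\right) = 90959 \left(-41300\right) = -3756606700$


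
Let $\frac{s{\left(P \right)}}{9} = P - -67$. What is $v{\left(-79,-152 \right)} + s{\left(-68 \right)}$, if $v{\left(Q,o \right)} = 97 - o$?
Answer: $240$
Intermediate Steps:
$s{\left(P \right)} = 603 + 9 P$ ($s{\left(P \right)} = 9 \left(P - -67\right) = 9 \left(P + 67\right) = 9 \left(67 + P\right) = 603 + 9 P$)
$v{\left(-79,-152 \right)} + s{\left(-68 \right)} = \left(97 - -152\right) + \left(603 + 9 \left(-68\right)\right) = \left(97 + 152\right) + \left(603 - 612\right) = 249 - 9 = 240$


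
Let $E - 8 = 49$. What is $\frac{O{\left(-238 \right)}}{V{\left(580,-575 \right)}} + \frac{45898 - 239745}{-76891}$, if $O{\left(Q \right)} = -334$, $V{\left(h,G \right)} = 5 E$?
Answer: $\frac{29564801}{21913935} \approx 1.3491$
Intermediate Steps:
$E = 57$ ($E = 8 + 49 = 57$)
$V{\left(h,G \right)} = 285$ ($V{\left(h,G \right)} = 5 \cdot 57 = 285$)
$\frac{O{\left(-238 \right)}}{V{\left(580,-575 \right)}} + \frac{45898 - 239745}{-76891} = - \frac{334}{285} + \frac{45898 - 239745}{-76891} = \left(-334\right) \frac{1}{285} - - \frac{193847}{76891} = - \frac{334}{285} + \frac{193847}{76891} = \frac{29564801}{21913935}$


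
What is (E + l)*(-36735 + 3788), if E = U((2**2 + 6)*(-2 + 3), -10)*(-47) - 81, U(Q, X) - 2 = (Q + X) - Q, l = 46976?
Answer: -1557437637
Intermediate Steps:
U(Q, X) = 2 + X (U(Q, X) = 2 + ((Q + X) - Q) = 2 + X)
E = 295 (E = (2 - 10)*(-47) - 81 = -8*(-47) - 81 = 376 - 81 = 295)
(E + l)*(-36735 + 3788) = (295 + 46976)*(-36735 + 3788) = 47271*(-32947) = -1557437637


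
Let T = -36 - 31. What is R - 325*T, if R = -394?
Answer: 21381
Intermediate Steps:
T = -67
R - 325*T = -394 - 325*(-67) = -394 + 21775 = 21381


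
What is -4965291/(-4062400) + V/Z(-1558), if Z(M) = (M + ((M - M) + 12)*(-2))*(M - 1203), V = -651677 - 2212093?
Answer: 718151802963/1267440363200 ≈ 0.56662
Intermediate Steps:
V = -2863770
Z(M) = (-1203 + M)*(-24 + M) (Z(M) = (M + (0 + 12)*(-2))*(-1203 + M) = (M + 12*(-2))*(-1203 + M) = (M - 24)*(-1203 + M) = (-24 + M)*(-1203 + M) = (-1203 + M)*(-24 + M))
-4965291/(-4062400) + V/Z(-1558) = -4965291/(-4062400) - 2863770/(28872 + (-1558)² - 1227*(-1558)) = -4965291*(-1/4062400) - 2863770/(28872 + 2427364 + 1911666) = 4965291/4062400 - 2863770/4367902 = 4965291/4062400 - 2863770*1/4367902 = 4965291/4062400 - 204555/311993 = 718151802963/1267440363200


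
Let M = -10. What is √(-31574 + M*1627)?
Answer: 6*I*√1329 ≈ 218.73*I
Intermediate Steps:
√(-31574 + M*1627) = √(-31574 - 10*1627) = √(-31574 - 16270) = √(-47844) = 6*I*√1329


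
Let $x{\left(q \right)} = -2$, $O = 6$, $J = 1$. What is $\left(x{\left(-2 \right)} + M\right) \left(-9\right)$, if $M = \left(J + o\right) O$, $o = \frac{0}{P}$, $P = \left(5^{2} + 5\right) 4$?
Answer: $-36$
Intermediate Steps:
$P = 120$ ($P = \left(25 + 5\right) 4 = 30 \cdot 4 = 120$)
$o = 0$ ($o = \frac{0}{120} = 0 \cdot \frac{1}{120} = 0$)
$M = 6$ ($M = \left(1 + 0\right) 6 = 1 \cdot 6 = 6$)
$\left(x{\left(-2 \right)} + M\right) \left(-9\right) = \left(-2 + 6\right) \left(-9\right) = 4 \left(-9\right) = -36$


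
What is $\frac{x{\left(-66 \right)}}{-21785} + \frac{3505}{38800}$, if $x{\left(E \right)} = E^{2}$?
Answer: $- \frac{741251}{6762064} \approx -0.10962$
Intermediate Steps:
$\frac{x{\left(-66 \right)}}{-21785} + \frac{3505}{38800} = \frac{\left(-66\right)^{2}}{-21785} + \frac{3505}{38800} = 4356 \left(- \frac{1}{21785}\right) + 3505 \cdot \frac{1}{38800} = - \frac{4356}{21785} + \frac{701}{7760} = - \frac{741251}{6762064}$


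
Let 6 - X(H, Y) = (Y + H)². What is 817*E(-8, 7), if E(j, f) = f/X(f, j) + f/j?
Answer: 17157/40 ≈ 428.92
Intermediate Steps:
X(H, Y) = 6 - (H + Y)² (X(H, Y) = 6 - (Y + H)² = 6 - (H + Y)²)
E(j, f) = f/j + f/(6 - (f + j)²) (E(j, f) = f/(6 - (f + j)²) + f/j = f/j + f/(6 - (f + j)²))
817*E(-8, 7) = 817*(7*(-6 + (7 - 8)² - 1*(-8))/(-8*(-6 + (7 - 8)²))) = 817*(7*(-⅛)*(-6 + (-1)² + 8)/(-6 + (-1)²)) = 817*(7*(-⅛)*(-6 + 1 + 8)/(-6 + 1)) = 817*(7*(-⅛)*3/(-5)) = 817*(7*(-⅛)*(-⅕)*3) = 817*(21/40) = 17157/40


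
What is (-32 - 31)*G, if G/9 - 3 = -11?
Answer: 4536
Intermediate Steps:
G = -72 (G = 27 + 9*(-11) = 27 - 99 = -72)
(-32 - 31)*G = (-32 - 31)*(-72) = -63*(-72) = 4536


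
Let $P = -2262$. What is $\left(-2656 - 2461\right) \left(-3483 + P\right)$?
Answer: $29397165$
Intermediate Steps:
$\left(-2656 - 2461\right) \left(-3483 + P\right) = \left(-2656 - 2461\right) \left(-3483 - 2262\right) = \left(-5117\right) \left(-5745\right) = 29397165$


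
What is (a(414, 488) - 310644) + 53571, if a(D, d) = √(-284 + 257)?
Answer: -257073 + 3*I*√3 ≈ -2.5707e+5 + 5.1962*I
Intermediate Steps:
a(D, d) = 3*I*√3 (a(D, d) = √(-27) = 3*I*√3)
(a(414, 488) - 310644) + 53571 = (3*I*√3 - 310644) + 53571 = (-310644 + 3*I*√3) + 53571 = -257073 + 3*I*√3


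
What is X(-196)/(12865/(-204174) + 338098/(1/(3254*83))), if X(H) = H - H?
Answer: 0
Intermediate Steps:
X(H) = 0
X(-196)/(12865/(-204174) + 338098/(1/(3254*83))) = 0/(12865/(-204174) + 338098/(1/(3254*83))) = 0/(12865*(-1/204174) + 338098/(1/270082)) = 0/(-12865/204174 + 338098/(1/270082)) = 0/(-12865/204174 + 338098*270082) = 0/(-12865/204174 + 91314184036) = 0/(18643982211353399/204174) = 0*(204174/18643982211353399) = 0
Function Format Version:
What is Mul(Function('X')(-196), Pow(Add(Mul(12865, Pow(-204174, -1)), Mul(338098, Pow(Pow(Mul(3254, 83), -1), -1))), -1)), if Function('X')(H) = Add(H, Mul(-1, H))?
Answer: 0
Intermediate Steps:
Function('X')(H) = 0
Mul(Function('X')(-196), Pow(Add(Mul(12865, Pow(-204174, -1)), Mul(338098, Pow(Pow(Mul(3254, 83), -1), -1))), -1)) = Mul(0, Pow(Add(Mul(12865, Pow(-204174, -1)), Mul(338098, Pow(Pow(Mul(3254, 83), -1), -1))), -1)) = Mul(0, Pow(Add(Mul(12865, Rational(-1, 204174)), Mul(338098, Pow(Pow(270082, -1), -1))), -1)) = Mul(0, Pow(Add(Rational(-12865, 204174), Mul(338098, Pow(Rational(1, 270082), -1))), -1)) = Mul(0, Pow(Add(Rational(-12865, 204174), Mul(338098, 270082)), -1)) = Mul(0, Pow(Add(Rational(-12865, 204174), 91314184036), -1)) = Mul(0, Pow(Rational(18643982211353399, 204174), -1)) = Mul(0, Rational(204174, 18643982211353399)) = 0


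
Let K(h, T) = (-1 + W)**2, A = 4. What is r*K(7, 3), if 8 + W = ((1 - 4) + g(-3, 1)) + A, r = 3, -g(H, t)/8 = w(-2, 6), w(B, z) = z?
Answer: 9408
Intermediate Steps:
g(H, t) = -48 (g(H, t) = -8*6 = -48)
W = -55 (W = -8 + (((1 - 4) - 48) + 4) = -8 + ((-3 - 48) + 4) = -8 + (-51 + 4) = -8 - 47 = -55)
K(h, T) = 3136 (K(h, T) = (-1 - 55)**2 = (-56)**2 = 3136)
r*K(7, 3) = 3*3136 = 9408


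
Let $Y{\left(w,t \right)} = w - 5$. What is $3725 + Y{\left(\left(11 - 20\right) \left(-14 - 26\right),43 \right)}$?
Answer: $4080$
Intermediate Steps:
$Y{\left(w,t \right)} = -5 + w$ ($Y{\left(w,t \right)} = w - 5 = -5 + w$)
$3725 + Y{\left(\left(11 - 20\right) \left(-14 - 26\right),43 \right)} = 3725 - \left(5 - \left(11 - 20\right) \left(-14 - 26\right)\right) = 3725 - -355 = 3725 + \left(-5 + 360\right) = 3725 + 355 = 4080$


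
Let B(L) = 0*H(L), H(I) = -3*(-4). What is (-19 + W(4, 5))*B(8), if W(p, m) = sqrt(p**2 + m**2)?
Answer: 0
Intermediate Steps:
H(I) = 12
B(L) = 0 (B(L) = 0*12 = 0)
W(p, m) = sqrt(m**2 + p**2)
(-19 + W(4, 5))*B(8) = (-19 + sqrt(5**2 + 4**2))*0 = (-19 + sqrt(25 + 16))*0 = (-19 + sqrt(41))*0 = 0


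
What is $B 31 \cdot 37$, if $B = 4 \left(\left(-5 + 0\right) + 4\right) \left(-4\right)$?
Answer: $18352$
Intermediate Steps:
$B = 16$ ($B = 4 \left(-5 + 4\right) \left(-4\right) = 4 \left(-1\right) \left(-4\right) = \left(-4\right) \left(-4\right) = 16$)
$B 31 \cdot 37 = 16 \cdot 31 \cdot 37 = 496 \cdot 37 = 18352$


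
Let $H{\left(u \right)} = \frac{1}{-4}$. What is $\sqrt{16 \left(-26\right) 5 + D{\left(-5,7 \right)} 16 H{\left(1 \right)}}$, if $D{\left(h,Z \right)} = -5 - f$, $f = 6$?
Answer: $2 i \sqrt{509} \approx 45.122 i$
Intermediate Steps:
$D{\left(h,Z \right)} = -11$ ($D{\left(h,Z \right)} = -5 - 6 = -11$)
$H{\left(u \right)} = - \frac{1}{4}$
$\sqrt{16 \left(-26\right) 5 + D{\left(-5,7 \right)} 16 H{\left(1 \right)}} = \sqrt{16 \left(-26\right) 5 + \left(-11\right) 16 \left(- \frac{1}{4}\right)} = \sqrt{\left(-416\right) 5 - -44} = \sqrt{-2080 + 44} = \sqrt{-2036} = 2 i \sqrt{509}$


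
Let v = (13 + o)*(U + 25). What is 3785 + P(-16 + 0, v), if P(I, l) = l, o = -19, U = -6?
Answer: 3671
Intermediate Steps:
v = -114 (v = (13 - 19)*(-6 + 25) = -6*19 = -114)
3785 + P(-16 + 0, v) = 3785 - 114 = 3671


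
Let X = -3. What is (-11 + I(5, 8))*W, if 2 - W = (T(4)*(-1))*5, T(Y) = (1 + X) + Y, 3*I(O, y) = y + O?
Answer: -80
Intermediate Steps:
I(O, y) = O/3 + y/3 (I(O, y) = (y + O)/3 = (O + y)/3 = O/3 + y/3)
T(Y) = -2 + Y (T(Y) = (1 - 3) + Y = -2 + Y)
W = 12 (W = 2 - (-2 + 4)*(-1)*5 = 2 - 2*(-1)*5 = 2 - (-2)*5 = 2 - 1*(-10) = 2 + 10 = 12)
(-11 + I(5, 8))*W = (-11 + ((⅓)*5 + (⅓)*8))*12 = (-11 + (5/3 + 8/3))*12 = (-11 + 13/3)*12 = -20/3*12 = -80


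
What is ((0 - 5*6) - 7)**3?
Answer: -50653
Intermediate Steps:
((0 - 5*6) - 7)**3 = ((0 - 30) - 7)**3 = (-30 - 7)**3 = (-37)**3 = -50653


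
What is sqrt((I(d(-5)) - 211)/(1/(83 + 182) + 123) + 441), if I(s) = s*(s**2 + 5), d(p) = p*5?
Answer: sqrt(82672998479)/16298 ≈ 17.642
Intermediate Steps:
d(p) = 5*p
I(s) = s*(5 + s**2)
sqrt((I(d(-5)) - 211)/(1/(83 + 182) + 123) + 441) = sqrt(((5*(-5))*(5 + (5*(-5))**2) - 211)/(1/(83 + 182) + 123) + 441) = sqrt((-25*(5 + (-25)**2) - 211)/(1/265 + 123) + 441) = sqrt((-25*(5 + 625) - 211)/(1/265 + 123) + 441) = sqrt((-25*630 - 211)/(32596/265) + 441) = sqrt((-15750 - 211)*(265/32596) + 441) = sqrt(-15961*265/32596 + 441) = sqrt(-4229665/32596 + 441) = sqrt(10145171/32596) = sqrt(82672998479)/16298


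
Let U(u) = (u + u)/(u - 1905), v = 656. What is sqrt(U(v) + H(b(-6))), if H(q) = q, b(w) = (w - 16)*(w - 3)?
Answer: sqrt(307241510)/1249 ≈ 14.034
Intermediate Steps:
b(w) = (-16 + w)*(-3 + w)
U(u) = 2*u/(-1905 + u) (U(u) = (2*u)/(-1905 + u) = 2*u/(-1905 + u))
sqrt(U(v) + H(b(-6))) = sqrt(2*656/(-1905 + 656) + (48 + (-6)**2 - 19*(-6))) = sqrt(2*656/(-1249) + (48 + 36 + 114)) = sqrt(2*656*(-1/1249) + 198) = sqrt(-1312/1249 + 198) = sqrt(245990/1249) = sqrt(307241510)/1249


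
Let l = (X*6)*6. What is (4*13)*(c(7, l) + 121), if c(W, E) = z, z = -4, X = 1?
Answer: 6084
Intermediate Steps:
l = 36 (l = (1*6)*6 = 6*6 = 36)
c(W, E) = -4
(4*13)*(c(7, l) + 121) = (4*13)*(-4 + 121) = 52*117 = 6084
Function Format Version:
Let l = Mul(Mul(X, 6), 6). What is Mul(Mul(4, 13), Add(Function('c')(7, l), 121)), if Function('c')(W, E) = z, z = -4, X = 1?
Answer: 6084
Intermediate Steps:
l = 36 (l = Mul(Mul(1, 6), 6) = Mul(6, 6) = 36)
Function('c')(W, E) = -4
Mul(Mul(4, 13), Add(Function('c')(7, l), 121)) = Mul(Mul(4, 13), Add(-4, 121)) = Mul(52, 117) = 6084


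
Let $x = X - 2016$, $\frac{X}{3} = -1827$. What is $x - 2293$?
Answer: $-9790$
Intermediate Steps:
$X = -5481$ ($X = 3 \left(-1827\right) = -5481$)
$x = -7497$ ($x = -5481 - 2016 = -7497$)
$x - 2293 = -7497 - 2293 = -9790$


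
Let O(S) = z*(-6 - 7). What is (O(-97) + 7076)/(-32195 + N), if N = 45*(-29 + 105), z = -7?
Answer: -7167/28775 ≈ -0.24907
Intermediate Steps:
O(S) = 91 (O(S) = -7*(-6 - 7) = -7*(-13) = 91)
N = 3420 (N = 45*76 = 3420)
(O(-97) + 7076)/(-32195 + N) = (91 + 7076)/(-32195 + 3420) = 7167/(-28775) = 7167*(-1/28775) = -7167/28775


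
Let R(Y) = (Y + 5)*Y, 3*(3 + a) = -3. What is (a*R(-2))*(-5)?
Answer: -120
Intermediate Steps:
a = -4 (a = -3 + (1/3)*(-3) = -3 - 1 = -4)
R(Y) = Y*(5 + Y) (R(Y) = (5 + Y)*Y = Y*(5 + Y))
(a*R(-2))*(-5) = -(-8)*(5 - 2)*(-5) = -(-8)*3*(-5) = -4*(-6)*(-5) = 24*(-5) = -120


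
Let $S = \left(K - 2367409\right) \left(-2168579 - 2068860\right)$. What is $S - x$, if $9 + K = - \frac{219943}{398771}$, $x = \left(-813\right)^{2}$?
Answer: $\frac{4000387344294061920}{398771} \approx 1.0032 \cdot 10^{13}$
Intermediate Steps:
$x = 660969$
$K = - \frac{3808882}{398771}$ ($K = -9 - \frac{219943}{398771} = - \frac{3808882}{398771} \approx -9.5515$)
$S = \frac{4000387607869331019}{398771}$ ($S = \left(- \frac{3808882}{398771} - 2367409\right) \left(-2168579 - 2068860\right) = \left(- \frac{944057863221}{398771}\right) \left(-4237439\right) = \frac{4000387607869331019}{398771} \approx 1.0032 \cdot 10^{13}$)
$S - x = \frac{4000387607869331019}{398771} - 660969 = \frac{4000387344294061920}{398771}$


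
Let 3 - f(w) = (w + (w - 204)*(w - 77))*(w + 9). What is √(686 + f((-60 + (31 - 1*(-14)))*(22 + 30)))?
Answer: √649574357 ≈ 25487.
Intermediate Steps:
f(w) = 3 - (9 + w)*(w + (-204 + w)*(-77 + w)) (f(w) = 3 - (w + (w - 204)*(w - 77))*(w + 9) = 3 - (w + (-204 + w)*(-77 + w))*(9 + w) = 3 - (9 + w)*(w + (-204 + w)*(-77 + w)))
√(686 + f((-60 + (31 - 1*(-14)))*(22 + 30))) = √(686 + (-141369 - ((-60 + (31 - 1*(-14)))*(22 + 30))³ - 13188*(-60 + (31 - 1*(-14)))*(22 + 30) + 271*((-60 + (31 - 1*(-14)))*(22 + 30))²)) = √(686 + (-141369 - ((-60 + (31 + 14))*52)³ - 13188*(-60 + (31 + 14))*52 + 271*((-60 + (31 + 14))*52)²)) = √(686 + (-141369 - ((-60 + 45)*52)³ - 13188*(-60 + 45)*52 + 271*((-60 + 45)*52)²)) = √(686 + (-141369 - (-15*52)³ - (-197820)*52 + 271*(-15*52)²)) = √(686 + (-141369 - 1*(-780)³ - 13188*(-780) + 271*(-780)²)) = √(686 + (-141369 - 1*(-474552000) + 10286640 + 271*608400)) = √(686 + (-141369 + 474552000 + 10286640 + 164876400)) = √(686 + 649573671) = √649574357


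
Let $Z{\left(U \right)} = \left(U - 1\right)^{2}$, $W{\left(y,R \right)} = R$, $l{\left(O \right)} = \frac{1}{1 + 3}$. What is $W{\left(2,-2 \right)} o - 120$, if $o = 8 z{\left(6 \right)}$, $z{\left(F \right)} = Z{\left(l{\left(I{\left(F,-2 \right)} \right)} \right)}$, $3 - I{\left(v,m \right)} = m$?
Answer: $-129$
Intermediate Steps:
$I{\left(v,m \right)} = 3 - m$
$l{\left(O \right)} = \frac{1}{4}$
$Z{\left(U \right)} = \left(-1 + U\right)^{2}$
$z{\left(F \right)} = \frac{9}{16}$ ($z{\left(F \right)} = \left(-1 + \frac{1}{4}\right)^{2} = \left(- \frac{3}{4}\right)^{2} = \frac{9}{16}$)
$o = \frac{9}{2}$ ($o = 8 \cdot \frac{9}{16} = \frac{9}{2} \approx 4.5$)
$W{\left(2,-2 \right)} o - 120 = \left(-2\right) \frac{9}{2} - 120 = -9 - 120 = -129$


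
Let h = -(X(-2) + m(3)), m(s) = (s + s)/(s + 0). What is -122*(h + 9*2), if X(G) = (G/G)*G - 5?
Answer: -2806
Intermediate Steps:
X(G) = -5 + G (X(G) = 1*G - 5 = G - 5 = -5 + G)
m(s) = 2 (m(s) = (2*s)/s = 2)
h = 5 (h = -((-5 - 2) + 2) = -(-7 + 2) = -1*(-5) = 5)
-122*(h + 9*2) = -122*(5 + 9*2) = -122*(5 + 18) = -122*23 = -2806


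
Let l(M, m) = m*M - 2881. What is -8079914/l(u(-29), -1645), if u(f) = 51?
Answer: 4039957/43388 ≈ 93.112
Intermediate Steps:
l(M, m) = -2881 + M*m (l(M, m) = M*m - 2881 = -2881 + M*m)
-8079914/l(u(-29), -1645) = -8079914/(-2881 + 51*(-1645)) = -8079914/(-2881 - 83895) = -8079914/(-86776) = -8079914*(-1/86776) = 4039957/43388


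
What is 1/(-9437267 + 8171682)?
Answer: -1/1265585 ≈ -7.9015e-7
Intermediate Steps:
1/(-9437267 + 8171682) = 1/(-1265585) = -1/1265585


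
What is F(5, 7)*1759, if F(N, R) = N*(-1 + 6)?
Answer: 43975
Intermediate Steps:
F(N, R) = 5*N (F(N, R) = N*5 = 5*N)
F(5, 7)*1759 = (5*5)*1759 = 25*1759 = 43975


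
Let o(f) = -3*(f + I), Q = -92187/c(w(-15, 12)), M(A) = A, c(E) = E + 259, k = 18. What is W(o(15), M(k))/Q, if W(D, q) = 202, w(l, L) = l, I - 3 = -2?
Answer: -49288/92187 ≈ -0.53465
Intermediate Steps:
I = 1 (I = 3 - 2 = 1)
c(E) = 259 + E
Q = -92187/244 (Q = -92187/(259 - 15) = -92187/244 ≈ -377.82)
o(f) = -3 - 3*f (o(f) = -3*(f + 1) = -3*(1 + f) = -3 - 3*f)
W(o(15), M(k))/Q = 202/(-92187/244) = 202*(-244/92187) = -49288/92187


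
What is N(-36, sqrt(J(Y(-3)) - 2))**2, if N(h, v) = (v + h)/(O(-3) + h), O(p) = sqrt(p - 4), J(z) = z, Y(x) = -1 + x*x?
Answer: (36 - sqrt(6))**2/(36 - I*sqrt(7))**2 ≈ 0.8546 + 0.1263*I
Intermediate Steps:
Y(x) = -1 + x**2
O(p) = sqrt(-4 + p)
N(h, v) = (h + v)/(h + I*sqrt(7)) (N(h, v) = (v + h)/(sqrt(-4 - 3) + h) = (h + v)/(sqrt(-7) + h) = (h + v)/(I*sqrt(7) + h) = (h + v)/(h + I*sqrt(7)))
N(-36, sqrt(J(Y(-3)) - 2))**2 = ((-36 + sqrt((-1 + (-3)**2) - 2))/(-36 + I*sqrt(7)))**2 = ((-36 + sqrt((-1 + 9) - 2))/(-36 + I*sqrt(7)))**2 = ((-36 + sqrt(8 - 2))/(-36 + I*sqrt(7)))**2 = ((-36 + sqrt(6))/(-36 + I*sqrt(7)))**2 = (-36 + sqrt(6))**2/(-36 + I*sqrt(7))**2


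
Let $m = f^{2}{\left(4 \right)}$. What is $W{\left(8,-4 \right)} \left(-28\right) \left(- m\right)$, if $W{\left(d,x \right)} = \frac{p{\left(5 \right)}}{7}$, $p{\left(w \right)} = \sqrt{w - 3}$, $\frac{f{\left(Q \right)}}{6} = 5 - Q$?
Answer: $144 \sqrt{2} \approx 203.65$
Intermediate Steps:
$f{\left(Q \right)} = 30 - 6 Q$ ($f{\left(Q \right)} = 6 \left(5 - Q\right) = 30 - 6 Q$)
$p{\left(w \right)} = \sqrt{-3 + w}$
$m = 36$ ($m = \left(30 - 24\right)^{2} = 6^{2} = 36$)
$W{\left(d,x \right)} = \frac{\sqrt{2}}{7}$ ($W{\left(d,x \right)} = \frac{\sqrt{-3 + 5}}{7} = \sqrt{2} \cdot \frac{1}{7} = \frac{\sqrt{2}}{7}$)
$W{\left(8,-4 \right)} \left(-28\right) \left(- m\right) = \frac{\sqrt{2}}{7} \left(-28\right) \left(\left(-1\right) 36\right) = - 4 \sqrt{2} \left(-36\right) = 144 \sqrt{2}$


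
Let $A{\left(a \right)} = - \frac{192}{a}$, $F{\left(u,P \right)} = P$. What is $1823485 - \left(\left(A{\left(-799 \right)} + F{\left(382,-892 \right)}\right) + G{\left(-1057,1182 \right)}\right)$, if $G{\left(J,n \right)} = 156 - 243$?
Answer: $\frac{1457746544}{799} \approx 1.8245 \cdot 10^{6}$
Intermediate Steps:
$G{\left(J,n \right)} = -87$
$1823485 - \left(\left(A{\left(-799 \right)} + F{\left(382,-892 \right)}\right) + G{\left(-1057,1182 \right)}\right) = 1823485 - \left(\left(- \frac{192}{-799} - 892\right) - 87\right) = 1823485 - \left(\left(\left(-192\right) \left(- \frac{1}{799}\right) - 892\right) - 87\right) = 1823485 - \left(\left(\frac{192}{799} - 892\right) - 87\right) = 1823485 - \left(- \frac{712516}{799} - 87\right) = 1823485 - - \frac{782029}{799} = 1823485 + \frac{782029}{799} = \frac{1457746544}{799}$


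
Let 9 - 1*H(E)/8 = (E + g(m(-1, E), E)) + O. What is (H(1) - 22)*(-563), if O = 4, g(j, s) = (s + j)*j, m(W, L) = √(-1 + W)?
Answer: -14638 + 4504*I*√2 ≈ -14638.0 + 6369.6*I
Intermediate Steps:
g(j, s) = j*(j + s) (g(j, s) = (j + s)*j = j*(j + s))
H(E) = 40 - 8*E - 8*I*√2*(E + I*√2) (H(E) = 72 - 8*((E + √(-1 - 1)*(√(-1 - 1) + E)) + 4) = 72 - 8*((E + √(-2)*(√(-2) + E)) + 4) = 72 - 8*((E + (I*√2)*(I*√2 + E)) + 4) = 72 - 8*((E + (I*√2)*(E + I*√2)) + 4) = 72 - 8*((E + I*√2*(E + I*√2)) + 4) = 72 - 8*(4 + E + I*√2*(E + I*√2)) = 72 + (-32 - 8*E - 8*I*√2*(E + I*√2)) = 40 - 8*E - 8*I*√2*(E + I*√2))
(H(1) - 22)*(-563) = ((56 - 8*1 - 8*I*1*√2) - 22)*(-563) = ((56 - 8 - 8*I*√2) - 22)*(-563) = ((48 - 8*I*√2) - 22)*(-563) = (26 - 8*I*√2)*(-563) = -14638 + 4504*I*√2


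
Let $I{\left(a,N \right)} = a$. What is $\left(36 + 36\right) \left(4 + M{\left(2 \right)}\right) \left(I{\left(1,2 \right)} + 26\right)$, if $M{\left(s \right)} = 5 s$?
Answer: $27216$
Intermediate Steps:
$\left(36 + 36\right) \left(4 + M{\left(2 \right)}\right) \left(I{\left(1,2 \right)} + 26\right) = \left(36 + 36\right) \left(4 + 5 \cdot 2\right) \left(1 + 26\right) = 72 \left(4 + 10\right) 27 = 72 \cdot 14 \cdot 27 = 72 \cdot 378 = 27216$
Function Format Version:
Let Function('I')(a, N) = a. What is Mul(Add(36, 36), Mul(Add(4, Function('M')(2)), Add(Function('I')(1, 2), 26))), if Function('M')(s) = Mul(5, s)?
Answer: 27216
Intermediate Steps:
Mul(Add(36, 36), Mul(Add(4, Function('M')(2)), Add(Function('I')(1, 2), 26))) = Mul(Add(36, 36), Mul(Add(4, Mul(5, 2)), Add(1, 26))) = Mul(72, Mul(Add(4, 10), 27)) = Mul(72, Mul(14, 27)) = Mul(72, 378) = 27216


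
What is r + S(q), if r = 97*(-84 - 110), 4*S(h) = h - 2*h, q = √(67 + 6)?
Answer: -18818 - √73/4 ≈ -18820.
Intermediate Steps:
q = √73 ≈ 8.5440
S(h) = -h/4 (S(h) = (h - 2*h)/4 = (-h)/4 = -h/4)
r = -18818 (r = 97*(-194) = -18818)
r + S(q) = -18818 - √73/4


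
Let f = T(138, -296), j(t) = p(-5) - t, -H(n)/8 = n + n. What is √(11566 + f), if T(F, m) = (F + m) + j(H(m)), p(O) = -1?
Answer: √6671 ≈ 81.676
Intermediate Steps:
H(n) = -16*n (H(n) = -8*(n + n) = -16*n)
j(t) = -1 - t
T(F, m) = -1 + F + 17*m (T(F, m) = (F + m) + (-1 - (-16)*m) = (F + m) + (-1 + 16*m) = -1 + F + 17*m)
f = -4895 (f = -1 + 138 + 17*(-296) = -1 + 138 - 5032 = -4895)
√(11566 + f) = √(11566 - 4895) = √6671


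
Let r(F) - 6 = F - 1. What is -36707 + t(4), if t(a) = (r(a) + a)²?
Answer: -36538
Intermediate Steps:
r(F) = 5 + F (r(F) = 6 + (F - 1) = 6 + (-1 + F) = 5 + F)
t(a) = (5 + 2*a)² (t(a) = ((5 + a) + a)² = (5 + 2*a)²)
-36707 + t(4) = -36707 + (5 + 2*4)² = -36707 + (5 + 8)² = -36707 + 13² = -36707 + 169 = -36538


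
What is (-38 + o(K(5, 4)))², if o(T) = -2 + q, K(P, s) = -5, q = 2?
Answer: 1444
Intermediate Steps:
o(T) = 0 (o(T) = -2 + 2 = 0)
(-38 + o(K(5, 4)))² = (-38 + 0)² = (-38)² = 1444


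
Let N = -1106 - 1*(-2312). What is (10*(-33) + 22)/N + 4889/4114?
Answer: 2314511/2480742 ≈ 0.93299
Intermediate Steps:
N = 1206 (N = -1106 + 2312 = 1206)
(10*(-33) + 22)/N + 4889/4114 = (10*(-33) + 22)/1206 + 4889/4114 = (-330 + 22)*(1/1206) + 4889*(1/4114) = -308*1/1206 + 4889/4114 = -154/603 + 4889/4114 = 2314511/2480742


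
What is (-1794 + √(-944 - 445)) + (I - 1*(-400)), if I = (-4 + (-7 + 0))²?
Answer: -1273 + I*√1389 ≈ -1273.0 + 37.269*I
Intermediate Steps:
I = 121 (I = (-4 - 7)² = (-11)² = 121)
(-1794 + √(-944 - 445)) + (I - 1*(-400)) = (-1794 + √(-944 - 445)) + (121 - 1*(-400)) = (-1794 + √(-1389)) + (121 + 400) = (-1794 + I*√1389) + 521 = -1273 + I*√1389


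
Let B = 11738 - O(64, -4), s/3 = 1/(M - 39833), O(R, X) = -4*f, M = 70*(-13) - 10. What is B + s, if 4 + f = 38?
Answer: 483901119/40753 ≈ 11874.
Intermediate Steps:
f = 34 (f = -4 + 38 = 34)
M = -920 (M = -910 - 10 = -920)
O(R, X) = -136 (O(R, X) = -4*34 = -136)
s = -3/40753 (s = 3/(-920 - 39833) = 3/(-40753) = 3*(-1/40753) = -3/40753 ≈ -7.3614e-5)
B = 11874 (B = 11738 - 1*(-136) = 11738 + 136 = 11874)
B + s = 11874 - 3/40753 = 483901119/40753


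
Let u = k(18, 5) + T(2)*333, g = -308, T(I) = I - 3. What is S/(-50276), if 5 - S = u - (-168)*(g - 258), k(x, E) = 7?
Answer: -95419/50276 ≈ -1.8979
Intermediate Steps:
T(I) = -3 + I
u = -326 (u = 7 + (-3 + 2)*333 = 7 - 1*333 = 7 - 333 = -326)
S = 95419 (S = 5 - (-326 - (-168)*(-308 - 258)) = 5 - (-326 - (-168)*(-566)) = 5 - (-326 - 1*95088) = 5 - (-326 - 95088) = 5 - 1*(-95414) = 5 + 95414 = 95419)
S/(-50276) = 95419/(-50276) = 95419*(-1/50276) = -95419/50276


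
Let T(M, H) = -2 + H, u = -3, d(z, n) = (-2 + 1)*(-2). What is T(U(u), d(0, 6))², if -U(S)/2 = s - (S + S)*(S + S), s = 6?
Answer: 0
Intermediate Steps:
d(z, n) = 2 (d(z, n) = -1*(-2) = 2)
U(S) = -12 + 8*S² (U(S) = -2*(6 - (S + S)*(S + S)) = -2*(6 - 2*S*2*S) = -2*(6 - 4*S²) = -12 + 8*S²)
T(U(u), d(0, 6))² = (-2 + 2)² = 0² = 0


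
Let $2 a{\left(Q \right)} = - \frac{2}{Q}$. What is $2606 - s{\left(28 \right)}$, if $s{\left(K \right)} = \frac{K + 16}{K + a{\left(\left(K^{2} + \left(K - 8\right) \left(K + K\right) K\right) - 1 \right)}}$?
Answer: $\frac{2343993526}{900003} \approx 2604.4$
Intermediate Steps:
$a{\left(Q \right)} = - \frac{1}{Q}$ ($a{\left(Q \right)} = \frac{\left(-2\right) \frac{1}{Q}}{2} = - \frac{1}{Q}$)
$s{\left(K \right)} = \frac{16 + K}{K - \frac{1}{-1 + K^{2} + 2 K^{2} \left(-8 + K\right)}}$ ($s{\left(K \right)} = \frac{K + 16}{K - \frac{1}{\left(K^{2} + \left(K - 8\right) \left(K + K\right) K\right) - 1}} = \frac{16 + K}{K - \frac{1}{\left(K^{2} + \left(-8 + K\right) 2 K K\right) - 1}} = \frac{16 + K}{K - \frac{1}{\left(K^{2} + 2 K \left(-8 + K\right) K\right) - 1}} = \frac{16 + K}{K - \frac{1}{\left(K^{2} + 2 K^{2} \left(-8 + K\right)\right) - 1}} = \frac{16 + K}{K - \frac{1}{-1 + K^{2} + 2 K^{2} \left(-8 + K\right)}}$)
$2606 - s{\left(28 \right)} = 2606 - \frac{\left(16 + 28\right) \left(1 - 2 \cdot 28^{3} + 15 \cdot 28^{2}\right)}{1 + 28 \left(1 - 2 \cdot 28^{3} + 15 \cdot 28^{2}\right)} = 2606 - \frac{1}{1 + 28 \left(1 - 43904 + 15 \cdot 784\right)} 44 \left(1 - 43904 + 15 \cdot 784\right) = 2606 - \frac{1}{1 + 28 \left(1 - 43904 + 11760\right)} 44 \left(1 - 43904 + 11760\right) = 2606 - \frac{1}{1 + 28 \left(-32143\right)} 44 \left(-32143\right) = 2606 - \frac{1}{1 - 900004} \cdot 44 \left(-32143\right) = 2606 - \frac{1}{-900003} \cdot 44 \left(-32143\right) = 2606 - \left(- \frac{1}{900003}\right) 44 \left(-32143\right) = 2606 - \frac{1414292}{900003} = \frac{2343993526}{900003}$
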